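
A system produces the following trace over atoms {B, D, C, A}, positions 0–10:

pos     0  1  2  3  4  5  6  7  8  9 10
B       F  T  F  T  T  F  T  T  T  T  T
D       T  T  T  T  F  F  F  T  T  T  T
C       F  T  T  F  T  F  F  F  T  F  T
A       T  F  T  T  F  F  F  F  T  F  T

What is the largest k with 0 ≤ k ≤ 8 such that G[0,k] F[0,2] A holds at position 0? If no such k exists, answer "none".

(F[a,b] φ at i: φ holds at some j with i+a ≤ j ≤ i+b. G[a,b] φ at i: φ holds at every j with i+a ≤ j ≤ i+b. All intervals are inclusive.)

3

F[0,2] A must hold from j=0 onward; find where it first fails.
  j=0: holds
  j=1: holds
  j=2: holds
  j=3: holds
  j=4: fails
Holds on [0,3], so largest k = 3.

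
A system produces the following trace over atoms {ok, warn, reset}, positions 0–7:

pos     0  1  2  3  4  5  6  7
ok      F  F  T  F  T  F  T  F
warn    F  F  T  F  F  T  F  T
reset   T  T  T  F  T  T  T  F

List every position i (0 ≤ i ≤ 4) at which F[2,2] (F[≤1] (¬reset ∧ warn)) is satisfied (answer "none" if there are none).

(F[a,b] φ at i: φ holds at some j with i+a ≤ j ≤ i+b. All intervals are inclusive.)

Evaluate at each i in [0,4]:
  i=0: ✗ (none in [2,2])
  i=1: ✗ (none in [3,3])
  i=2: ✗ (none in [4,4])
  i=3: ✗ (none in [5,5])
  i=4: ✓ (witness j=6)

4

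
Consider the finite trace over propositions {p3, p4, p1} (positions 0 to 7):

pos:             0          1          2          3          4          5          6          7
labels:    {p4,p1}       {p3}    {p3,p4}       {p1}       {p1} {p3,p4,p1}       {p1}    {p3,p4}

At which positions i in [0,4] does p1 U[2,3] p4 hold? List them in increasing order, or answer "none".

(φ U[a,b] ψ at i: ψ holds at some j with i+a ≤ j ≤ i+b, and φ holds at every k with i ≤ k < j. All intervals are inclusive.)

3, 4

Evaluate at each i in [0,4]:
  i=0: ✗ (lhs fails at k=1 before rhs at j=2)
  i=1: ✗ (no rhs in [3,4])
  i=2: ✗ (lhs fails at k=2 before rhs at j=5)
  i=3: ✓ (rhs at j=5; lhs holds on [3,4])
  i=4: ✓ (rhs at j=7; lhs holds on [4,6])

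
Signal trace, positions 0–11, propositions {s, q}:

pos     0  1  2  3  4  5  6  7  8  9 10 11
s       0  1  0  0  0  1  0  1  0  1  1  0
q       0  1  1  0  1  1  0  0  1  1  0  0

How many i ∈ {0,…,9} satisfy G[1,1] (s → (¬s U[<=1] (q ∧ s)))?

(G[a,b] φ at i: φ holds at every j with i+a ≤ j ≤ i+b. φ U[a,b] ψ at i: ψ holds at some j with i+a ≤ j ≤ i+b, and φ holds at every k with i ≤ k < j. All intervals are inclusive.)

8

Evaluate at each i in [0,9]:
  i=0: ✓ (all of [1,1])
  i=1: ✓ (all of [2,2])
  i=2: ✓ (all of [3,3])
  i=3: ✓ (all of [4,4])
  i=4: ✓ (all of [5,5])
  i=5: ✓ (all of [6,6])
  i=6: ✗ (fails at j=7)
  i=7: ✓ (all of [8,8])
  i=8: ✓ (all of [9,9])
  i=9: ✗ (fails at j=10)
Positions where it holds: {0, 1, 2, 3, 4, 5, 7, 8} → 8.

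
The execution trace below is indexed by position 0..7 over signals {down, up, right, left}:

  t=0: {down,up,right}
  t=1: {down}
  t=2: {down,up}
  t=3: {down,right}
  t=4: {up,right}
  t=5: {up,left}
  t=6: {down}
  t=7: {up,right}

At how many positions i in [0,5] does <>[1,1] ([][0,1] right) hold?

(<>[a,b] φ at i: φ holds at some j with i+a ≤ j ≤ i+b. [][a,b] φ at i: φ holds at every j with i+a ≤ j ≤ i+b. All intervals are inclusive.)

1

Evaluate at each i in [0,5]:
  i=0: ✗ (none in [1,1])
  i=1: ✗ (none in [2,2])
  i=2: ✓ (witness j=3)
  i=3: ✗ (none in [4,4])
  i=4: ✗ (none in [5,5])
  i=5: ✗ (none in [6,6])
Positions where it holds: {2} → 1.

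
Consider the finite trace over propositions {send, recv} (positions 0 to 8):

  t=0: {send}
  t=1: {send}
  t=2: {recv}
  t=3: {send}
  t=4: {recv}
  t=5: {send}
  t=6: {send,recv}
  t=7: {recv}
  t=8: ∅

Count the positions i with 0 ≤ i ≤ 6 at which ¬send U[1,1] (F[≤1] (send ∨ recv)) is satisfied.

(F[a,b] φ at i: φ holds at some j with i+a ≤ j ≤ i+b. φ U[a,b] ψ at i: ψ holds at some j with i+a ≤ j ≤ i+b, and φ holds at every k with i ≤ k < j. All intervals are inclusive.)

Evaluate at each i in [0,6]:
  i=0: ✗ (lhs fails at k=0 before rhs at j=1)
  i=1: ✗ (lhs fails at k=1 before rhs at j=2)
  i=2: ✓ (rhs at j=3; lhs holds on [2,2])
  i=3: ✗ (lhs fails at k=3 before rhs at j=4)
  i=4: ✓ (rhs at j=5; lhs holds on [4,4])
  i=5: ✗ (lhs fails at k=5 before rhs at j=6)
  i=6: ✗ (lhs fails at k=6 before rhs at j=7)
Positions where it holds: {2, 4} → 2.

2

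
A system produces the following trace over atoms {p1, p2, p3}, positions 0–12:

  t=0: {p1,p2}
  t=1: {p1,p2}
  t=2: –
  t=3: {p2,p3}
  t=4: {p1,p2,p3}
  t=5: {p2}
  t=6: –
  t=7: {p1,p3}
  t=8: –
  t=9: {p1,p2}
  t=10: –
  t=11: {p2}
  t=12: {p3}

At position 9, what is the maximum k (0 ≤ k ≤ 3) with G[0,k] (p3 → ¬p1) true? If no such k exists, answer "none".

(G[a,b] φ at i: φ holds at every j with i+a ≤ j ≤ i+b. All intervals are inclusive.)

(p3 → ¬p1) must hold from j=9 onward; find where it first fails.
  j=9: holds
  j=10: holds
  j=11: holds
  j=12: holds
Holds through j=12; largest k = 3.

3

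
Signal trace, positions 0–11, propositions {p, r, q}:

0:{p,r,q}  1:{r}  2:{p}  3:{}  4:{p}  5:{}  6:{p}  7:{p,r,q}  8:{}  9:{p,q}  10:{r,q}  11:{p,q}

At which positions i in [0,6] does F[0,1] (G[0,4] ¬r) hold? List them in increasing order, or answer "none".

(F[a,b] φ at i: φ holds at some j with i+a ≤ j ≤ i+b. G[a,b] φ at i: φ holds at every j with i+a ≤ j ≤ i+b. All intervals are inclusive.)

1, 2

Evaluate at each i in [0,6]:
  i=0: ✗ (none in [0,1])
  i=1: ✓ (witness j=2)
  i=2: ✓ (witness j=2)
  i=3: ✗ (none in [3,4])
  i=4: ✗ (none in [4,5])
  i=5: ✗ (none in [5,6])
  i=6: ✗ (none in [6,7])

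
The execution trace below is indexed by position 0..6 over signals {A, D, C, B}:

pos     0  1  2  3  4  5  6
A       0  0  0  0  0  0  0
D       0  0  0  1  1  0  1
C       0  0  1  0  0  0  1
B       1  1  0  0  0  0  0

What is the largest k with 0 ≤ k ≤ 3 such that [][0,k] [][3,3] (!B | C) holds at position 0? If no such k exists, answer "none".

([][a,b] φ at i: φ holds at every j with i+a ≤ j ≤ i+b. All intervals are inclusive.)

3

[][3,3] (!B | C) must hold from j=0 onward; find where it first fails.
  j=0: holds
  j=1: holds
  j=2: holds
  j=3: holds
Holds through j=3; largest k = 3.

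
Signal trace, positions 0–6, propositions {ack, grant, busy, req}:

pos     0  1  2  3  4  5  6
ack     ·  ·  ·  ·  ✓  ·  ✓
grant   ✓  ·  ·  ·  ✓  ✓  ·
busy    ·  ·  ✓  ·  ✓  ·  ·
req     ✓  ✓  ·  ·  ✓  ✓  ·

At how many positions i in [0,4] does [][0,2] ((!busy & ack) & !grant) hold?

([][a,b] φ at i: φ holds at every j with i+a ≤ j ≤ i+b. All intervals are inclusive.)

0

Evaluate at each i in [0,4]:
  i=0: ✗ (fails at j=0)
  i=1: ✗ (fails at j=1)
  i=2: ✗ (fails at j=2)
  i=3: ✗ (fails at j=3)
  i=4: ✗ (fails at j=4)
Positions where it holds: {} → 0.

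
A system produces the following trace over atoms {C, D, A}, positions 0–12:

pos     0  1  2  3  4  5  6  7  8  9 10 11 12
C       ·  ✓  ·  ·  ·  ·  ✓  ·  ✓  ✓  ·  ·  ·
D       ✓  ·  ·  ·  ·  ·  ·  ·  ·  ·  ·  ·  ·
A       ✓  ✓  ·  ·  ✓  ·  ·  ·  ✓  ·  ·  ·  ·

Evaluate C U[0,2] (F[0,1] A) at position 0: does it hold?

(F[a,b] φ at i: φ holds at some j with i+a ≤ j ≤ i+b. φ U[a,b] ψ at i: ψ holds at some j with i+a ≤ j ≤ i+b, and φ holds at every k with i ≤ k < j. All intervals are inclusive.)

Need some j in [0,2] with F[0,1] A, and C at every k in [0,j-1].
  j=0: F[0,1] A holds; no prefix to check → satisfied.

True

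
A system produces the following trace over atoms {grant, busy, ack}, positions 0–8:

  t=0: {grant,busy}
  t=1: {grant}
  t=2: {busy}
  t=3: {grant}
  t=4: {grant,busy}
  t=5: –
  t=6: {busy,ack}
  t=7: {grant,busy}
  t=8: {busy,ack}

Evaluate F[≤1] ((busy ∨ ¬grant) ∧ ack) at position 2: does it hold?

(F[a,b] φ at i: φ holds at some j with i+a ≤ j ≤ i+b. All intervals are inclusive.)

No

Check ((busy ∨ ¬grant) ∧ ack) at each j in [2,3]:
  j=2: false
  j=3: false
No position in the window satisfies it → formula fails.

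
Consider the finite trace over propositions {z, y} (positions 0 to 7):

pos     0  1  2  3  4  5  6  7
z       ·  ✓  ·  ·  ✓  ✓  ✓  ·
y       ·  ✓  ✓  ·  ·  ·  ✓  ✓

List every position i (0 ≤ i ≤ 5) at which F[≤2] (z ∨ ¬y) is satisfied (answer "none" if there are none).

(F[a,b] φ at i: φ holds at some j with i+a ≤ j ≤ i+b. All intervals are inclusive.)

0, 1, 2, 3, 4, 5

Evaluate at each i in [0,5]:
  i=0: ✓ (witness j=0)
  i=1: ✓ (witness j=1)
  i=2: ✓ (witness j=3)
  i=3: ✓ (witness j=3)
  i=4: ✓ (witness j=4)
  i=5: ✓ (witness j=5)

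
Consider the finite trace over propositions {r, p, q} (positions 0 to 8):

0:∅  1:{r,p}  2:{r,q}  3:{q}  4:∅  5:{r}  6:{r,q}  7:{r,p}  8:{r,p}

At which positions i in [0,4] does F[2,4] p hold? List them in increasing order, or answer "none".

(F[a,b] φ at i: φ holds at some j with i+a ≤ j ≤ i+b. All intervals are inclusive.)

Evaluate at each i in [0,4]:
  i=0: ✗ (none in [2,4])
  i=1: ✗ (none in [3,5])
  i=2: ✗ (none in [4,6])
  i=3: ✓ (witness j=7)
  i=4: ✓ (witness j=7)

3, 4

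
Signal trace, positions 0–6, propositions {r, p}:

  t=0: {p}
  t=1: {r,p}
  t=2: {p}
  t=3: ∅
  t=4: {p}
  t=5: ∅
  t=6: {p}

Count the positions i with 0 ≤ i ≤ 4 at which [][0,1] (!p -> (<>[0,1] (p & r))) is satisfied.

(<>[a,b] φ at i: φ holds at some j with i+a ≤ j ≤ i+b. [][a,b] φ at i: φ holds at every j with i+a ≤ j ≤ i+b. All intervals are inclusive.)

Evaluate at each i in [0,4]:
  i=0: ✓ (all of [0,1])
  i=1: ✓ (all of [1,2])
  i=2: ✗ (fails at j=3)
  i=3: ✗ (fails at j=3)
  i=4: ✗ (fails at j=5)
Positions where it holds: {0, 1} → 2.

2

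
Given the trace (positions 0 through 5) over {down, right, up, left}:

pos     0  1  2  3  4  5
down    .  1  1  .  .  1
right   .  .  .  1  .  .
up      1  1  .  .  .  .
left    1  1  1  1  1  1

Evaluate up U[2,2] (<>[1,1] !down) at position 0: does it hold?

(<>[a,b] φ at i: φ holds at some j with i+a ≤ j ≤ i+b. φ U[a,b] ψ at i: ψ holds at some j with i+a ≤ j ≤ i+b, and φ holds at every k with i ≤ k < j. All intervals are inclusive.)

Yes

Need some j in [2,2] with <>[1,1] !down, and up at every k in [0,j-1].
  j=2: <>[1,1] !down holds; up holds at every k in [0,1] → satisfied.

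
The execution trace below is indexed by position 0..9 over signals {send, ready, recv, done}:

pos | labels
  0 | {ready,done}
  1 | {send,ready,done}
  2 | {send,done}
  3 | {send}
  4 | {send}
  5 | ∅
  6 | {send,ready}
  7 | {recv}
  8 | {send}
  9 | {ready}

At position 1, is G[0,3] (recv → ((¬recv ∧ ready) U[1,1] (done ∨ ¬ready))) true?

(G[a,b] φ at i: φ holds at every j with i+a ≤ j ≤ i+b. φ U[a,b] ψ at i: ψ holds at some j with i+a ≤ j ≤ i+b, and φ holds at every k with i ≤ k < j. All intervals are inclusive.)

Yes

Check (recv → ((¬recv ∧ ready) U[1,1] (done ∨ ¬ready))) at every j in [1,4]:
  j=1: antecedent false → ✓
  j=2: antecedent false → ✓
  j=3: antecedent false → ✓
  j=4: antecedent false → ✓
All positions satisfy it → formula holds.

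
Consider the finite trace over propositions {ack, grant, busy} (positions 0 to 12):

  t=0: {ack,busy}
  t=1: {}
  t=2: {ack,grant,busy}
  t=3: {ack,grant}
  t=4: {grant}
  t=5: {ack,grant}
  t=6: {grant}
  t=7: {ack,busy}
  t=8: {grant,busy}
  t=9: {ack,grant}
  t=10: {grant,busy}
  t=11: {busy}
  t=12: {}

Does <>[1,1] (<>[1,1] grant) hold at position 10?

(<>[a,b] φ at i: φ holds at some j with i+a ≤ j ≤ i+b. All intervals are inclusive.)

Check <>[1,1] grant at each j in [11,11]:
  j=11: fails (none in [12,12])
No position in the window satisfies it → formula fails.

Does not hold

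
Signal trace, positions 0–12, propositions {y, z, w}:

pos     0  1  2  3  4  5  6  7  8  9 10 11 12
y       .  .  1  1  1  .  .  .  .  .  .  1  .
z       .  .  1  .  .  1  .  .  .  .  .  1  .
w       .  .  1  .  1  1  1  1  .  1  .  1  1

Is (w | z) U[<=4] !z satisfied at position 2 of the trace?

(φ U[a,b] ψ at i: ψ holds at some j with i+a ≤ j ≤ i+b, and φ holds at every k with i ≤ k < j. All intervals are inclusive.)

Need some j in [2,6] with !z, and (w | z) at every k in [2,j-1].
  j=2: !z false.
  j=3: !z holds; (w | z) holds at every k in [2,2] → satisfied.

Yes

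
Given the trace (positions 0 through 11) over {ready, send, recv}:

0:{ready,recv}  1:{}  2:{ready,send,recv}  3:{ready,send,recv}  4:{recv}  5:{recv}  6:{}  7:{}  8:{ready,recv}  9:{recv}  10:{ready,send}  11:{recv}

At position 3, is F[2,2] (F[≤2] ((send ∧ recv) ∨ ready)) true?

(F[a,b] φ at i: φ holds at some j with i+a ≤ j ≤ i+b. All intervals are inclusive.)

Check F[≤2] ((send ∧ recv) ∨ ready) at each j in [5,5]:
  j=5: fails (none in [5,7])
No position in the window satisfies it → formula fails.

False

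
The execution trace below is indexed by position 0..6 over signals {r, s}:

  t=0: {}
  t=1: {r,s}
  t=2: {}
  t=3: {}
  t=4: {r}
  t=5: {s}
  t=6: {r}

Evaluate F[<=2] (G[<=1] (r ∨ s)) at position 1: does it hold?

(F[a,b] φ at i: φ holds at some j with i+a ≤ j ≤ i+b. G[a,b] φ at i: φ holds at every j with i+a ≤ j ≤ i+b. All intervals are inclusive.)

Check G[<=1] (r ∨ s) at each j in [1,3]:
  j=1: fails at 2
  j=2: fails at 2
  j=3: fails at 3
No position in the window satisfies it → formula fails.

False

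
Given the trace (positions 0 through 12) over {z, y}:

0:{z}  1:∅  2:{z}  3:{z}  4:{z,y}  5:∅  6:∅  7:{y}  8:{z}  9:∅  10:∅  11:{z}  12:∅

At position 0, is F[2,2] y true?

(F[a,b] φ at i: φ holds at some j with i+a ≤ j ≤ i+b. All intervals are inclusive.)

False

Check y at each j in [2,2]:
  j=2: false
No position in the window satisfies it → formula fails.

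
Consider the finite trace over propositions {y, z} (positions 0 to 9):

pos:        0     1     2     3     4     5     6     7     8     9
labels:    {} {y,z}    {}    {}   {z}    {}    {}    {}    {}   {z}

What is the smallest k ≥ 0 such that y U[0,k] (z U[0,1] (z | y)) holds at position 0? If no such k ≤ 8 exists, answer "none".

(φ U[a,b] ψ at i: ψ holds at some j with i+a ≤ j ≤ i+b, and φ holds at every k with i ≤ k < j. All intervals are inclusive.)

Need earliest j ≥ 0 with (z U[0,1] (z | y)), and y at every k in [0,j-1].
  j=0: rhs fails.
  j=1: rhs holds but lhs fails at k=0.
  j=2: rhs fails.
  j=3: rhs fails.
  j=4: rhs holds but lhs fails at k=0.
  j=5: rhs fails.
  j=6: rhs fails.
  j=7: rhs fails.
  j=8: rhs fails.
No witness within the range → none.

none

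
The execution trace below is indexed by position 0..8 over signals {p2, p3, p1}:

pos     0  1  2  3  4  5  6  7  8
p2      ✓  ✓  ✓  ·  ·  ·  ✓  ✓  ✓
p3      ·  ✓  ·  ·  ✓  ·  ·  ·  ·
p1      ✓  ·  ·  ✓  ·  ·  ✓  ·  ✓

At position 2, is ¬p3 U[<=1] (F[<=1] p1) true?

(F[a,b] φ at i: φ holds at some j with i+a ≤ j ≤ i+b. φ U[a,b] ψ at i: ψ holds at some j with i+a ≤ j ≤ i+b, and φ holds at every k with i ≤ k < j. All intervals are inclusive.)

Yes

Need some j in [2,3] with F[<=1] p1, and ¬p3 at every k in [2,j-1].
  j=2: F[<=1] p1 holds; no prefix to check → satisfied.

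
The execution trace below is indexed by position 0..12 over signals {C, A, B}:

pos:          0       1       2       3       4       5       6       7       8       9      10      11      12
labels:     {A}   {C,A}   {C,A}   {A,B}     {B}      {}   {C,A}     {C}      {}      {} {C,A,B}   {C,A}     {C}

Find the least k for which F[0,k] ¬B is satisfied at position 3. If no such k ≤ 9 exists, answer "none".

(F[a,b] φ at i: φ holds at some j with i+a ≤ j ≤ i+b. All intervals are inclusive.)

Scan j = 3,4,… for ¬B:
  j=3: fails
  j=4: fails
  j=5: holds
First hit at j=5, so smallest k = 5-3 = 2.

2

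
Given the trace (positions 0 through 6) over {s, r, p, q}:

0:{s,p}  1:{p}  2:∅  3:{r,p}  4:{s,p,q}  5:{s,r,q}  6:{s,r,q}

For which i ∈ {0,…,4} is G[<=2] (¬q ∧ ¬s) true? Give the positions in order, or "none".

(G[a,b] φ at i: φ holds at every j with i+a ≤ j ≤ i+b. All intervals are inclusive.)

Evaluate at each i in [0,4]:
  i=0: ✗ (fails at j=0)
  i=1: ✓ (all of [1,3])
  i=2: ✗ (fails at j=4)
  i=3: ✗ (fails at j=4)
  i=4: ✗ (fails at j=4)

1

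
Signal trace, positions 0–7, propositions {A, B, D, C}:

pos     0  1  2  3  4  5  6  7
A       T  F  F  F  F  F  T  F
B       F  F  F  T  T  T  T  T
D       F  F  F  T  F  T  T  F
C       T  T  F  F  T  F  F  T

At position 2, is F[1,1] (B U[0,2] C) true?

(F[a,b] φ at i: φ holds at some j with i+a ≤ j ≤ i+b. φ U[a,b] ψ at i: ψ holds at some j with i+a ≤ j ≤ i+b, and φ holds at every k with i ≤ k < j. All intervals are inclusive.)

True

Check (B U[0,2] C) at each j in [3,3]:
  j=3: holds
Found at j=3 → formula holds.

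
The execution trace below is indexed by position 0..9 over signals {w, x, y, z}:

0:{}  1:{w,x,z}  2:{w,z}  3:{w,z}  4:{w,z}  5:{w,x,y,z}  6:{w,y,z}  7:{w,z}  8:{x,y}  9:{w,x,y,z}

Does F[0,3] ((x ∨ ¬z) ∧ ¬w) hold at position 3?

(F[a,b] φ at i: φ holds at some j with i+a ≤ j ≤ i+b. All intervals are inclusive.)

Check ((x ∨ ¬z) ∧ ¬w) at each j in [3,6]:
  j=3: false
  j=4: false
  j=5: false
  j=6: false
No position in the window satisfies it → formula fails.

False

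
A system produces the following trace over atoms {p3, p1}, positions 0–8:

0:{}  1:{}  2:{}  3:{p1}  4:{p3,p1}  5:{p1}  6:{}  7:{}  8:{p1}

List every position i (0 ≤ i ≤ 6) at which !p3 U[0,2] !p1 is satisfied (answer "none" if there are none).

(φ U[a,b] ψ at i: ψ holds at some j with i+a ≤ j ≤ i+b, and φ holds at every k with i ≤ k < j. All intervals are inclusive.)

Evaluate at each i in [0,6]:
  i=0: ✓ (rhs at j=0)
  i=1: ✓ (rhs at j=1)
  i=2: ✓ (rhs at j=2)
  i=3: ✗ (no rhs in [3,5])
  i=4: ✗ (lhs fails at k=4 before rhs at j=6)
  i=5: ✓ (rhs at j=6; lhs holds on [5,5])
  i=6: ✓ (rhs at j=6)

0, 1, 2, 5, 6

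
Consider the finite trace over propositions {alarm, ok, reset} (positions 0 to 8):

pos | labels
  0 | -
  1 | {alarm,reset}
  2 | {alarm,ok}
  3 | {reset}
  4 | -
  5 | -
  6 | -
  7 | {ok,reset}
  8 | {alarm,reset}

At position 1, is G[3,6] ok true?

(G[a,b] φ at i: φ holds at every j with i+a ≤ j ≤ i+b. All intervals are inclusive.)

False

Check ok at every j in [4,7]:
  j=4: false
  j=5: false
  j=6: false
  j=7: true
Fails at j=4 → formula fails.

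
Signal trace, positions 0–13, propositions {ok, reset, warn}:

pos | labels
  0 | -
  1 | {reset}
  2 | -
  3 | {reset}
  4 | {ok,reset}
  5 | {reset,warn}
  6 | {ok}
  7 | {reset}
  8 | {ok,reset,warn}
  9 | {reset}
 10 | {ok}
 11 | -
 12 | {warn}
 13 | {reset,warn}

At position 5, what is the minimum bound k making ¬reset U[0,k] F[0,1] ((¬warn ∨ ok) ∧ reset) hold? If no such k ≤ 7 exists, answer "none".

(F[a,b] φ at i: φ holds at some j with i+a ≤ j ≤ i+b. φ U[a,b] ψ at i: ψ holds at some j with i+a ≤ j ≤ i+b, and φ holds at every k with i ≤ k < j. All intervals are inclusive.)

Need earliest j ≥ 5 with F[0,1] ((¬warn ∨ ok) ∧ reset), and ¬reset at every k in [5,j-1].
  j=5: rhs fails.
  j=6: rhs holds but lhs fails at k=5.
  j=7: rhs holds but lhs fails at k=5.
  j=8: rhs holds but lhs fails at k=5.
  j=9: rhs holds but lhs fails at k=5.
  j=10: rhs fails.
  j=11: rhs fails.
  j=12: rhs fails.
No witness within the range → none.

none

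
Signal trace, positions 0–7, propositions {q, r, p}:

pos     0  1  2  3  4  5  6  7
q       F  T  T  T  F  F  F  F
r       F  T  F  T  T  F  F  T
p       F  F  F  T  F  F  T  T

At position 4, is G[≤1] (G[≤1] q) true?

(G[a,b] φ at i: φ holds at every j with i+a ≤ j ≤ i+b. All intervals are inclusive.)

Check G[≤1] q at every j in [4,5]:
  j=4: fails at 4
  j=5: fails at 5
Fails at j=4 → formula fails.

Does not hold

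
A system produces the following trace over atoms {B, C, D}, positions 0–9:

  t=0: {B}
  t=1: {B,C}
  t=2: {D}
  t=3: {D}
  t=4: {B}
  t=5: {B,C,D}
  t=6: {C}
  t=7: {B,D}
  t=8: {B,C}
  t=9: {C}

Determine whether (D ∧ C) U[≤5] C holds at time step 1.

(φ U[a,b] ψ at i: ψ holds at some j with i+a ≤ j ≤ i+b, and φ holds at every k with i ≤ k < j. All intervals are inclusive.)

Holds

Need some j in [1,6] with C, and (D ∧ C) at every k in [1,j-1].
  j=1: C holds; no prefix to check → satisfied.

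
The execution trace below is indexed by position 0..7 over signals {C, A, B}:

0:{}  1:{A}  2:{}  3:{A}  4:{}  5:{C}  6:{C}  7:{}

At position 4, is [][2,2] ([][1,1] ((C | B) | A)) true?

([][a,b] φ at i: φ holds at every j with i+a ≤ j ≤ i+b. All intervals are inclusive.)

Check [][1,1] ((C | B) | A) at every j in [6,6]:
  j=6: fails at 7
Fails at j=6 → formula fails.

Does not hold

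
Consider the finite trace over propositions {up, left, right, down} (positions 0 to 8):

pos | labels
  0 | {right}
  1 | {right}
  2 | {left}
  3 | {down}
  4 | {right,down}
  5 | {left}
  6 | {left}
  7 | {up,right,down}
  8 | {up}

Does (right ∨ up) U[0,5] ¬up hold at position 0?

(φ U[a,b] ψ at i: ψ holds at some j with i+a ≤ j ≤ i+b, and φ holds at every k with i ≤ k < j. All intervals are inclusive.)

Holds

Need some j in [0,5] with ¬up, and (right ∨ up) at every k in [0,j-1].
  j=0: ¬up holds; no prefix to check → satisfied.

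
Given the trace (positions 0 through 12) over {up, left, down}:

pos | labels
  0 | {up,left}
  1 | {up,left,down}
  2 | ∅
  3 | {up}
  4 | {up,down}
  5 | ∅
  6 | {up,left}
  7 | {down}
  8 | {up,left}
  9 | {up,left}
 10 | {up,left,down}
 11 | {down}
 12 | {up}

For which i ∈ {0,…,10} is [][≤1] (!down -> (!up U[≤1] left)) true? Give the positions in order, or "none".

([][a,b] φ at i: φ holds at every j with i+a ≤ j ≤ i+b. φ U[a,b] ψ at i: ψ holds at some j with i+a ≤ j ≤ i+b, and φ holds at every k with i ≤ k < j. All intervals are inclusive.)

Evaluate at each i in [0,10]:
  i=0: ✓ (all of [0,1])
  i=1: ✗ (fails at j=2)
  i=2: ✗ (fails at j=2)
  i=3: ✗ (fails at j=3)
  i=4: ✓ (all of [4,5])
  i=5: ✓ (all of [5,6])
  i=6: ✓ (all of [6,7])
  i=7: ✓ (all of [7,8])
  i=8: ✓ (all of [8,9])
  i=9: ✓ (all of [9,10])
  i=10: ✓ (all of [10,11])

0, 4, 5, 6, 7, 8, 9, 10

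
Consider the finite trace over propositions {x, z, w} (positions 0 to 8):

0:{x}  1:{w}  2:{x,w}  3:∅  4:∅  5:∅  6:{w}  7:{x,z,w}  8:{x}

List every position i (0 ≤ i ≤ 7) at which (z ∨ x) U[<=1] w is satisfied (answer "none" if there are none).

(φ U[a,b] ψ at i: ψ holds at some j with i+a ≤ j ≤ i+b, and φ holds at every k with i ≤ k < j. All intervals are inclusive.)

0, 1, 2, 6, 7

Evaluate at each i in [0,7]:
  i=0: ✓ (rhs at j=1; lhs holds on [0,0])
  i=1: ✓ (rhs at j=1)
  i=2: ✓ (rhs at j=2)
  i=3: ✗ (no rhs in [3,4])
  i=4: ✗ (no rhs in [4,5])
  i=5: ✗ (lhs fails at k=5 before rhs at j=6)
  i=6: ✓ (rhs at j=6)
  i=7: ✓ (rhs at j=7)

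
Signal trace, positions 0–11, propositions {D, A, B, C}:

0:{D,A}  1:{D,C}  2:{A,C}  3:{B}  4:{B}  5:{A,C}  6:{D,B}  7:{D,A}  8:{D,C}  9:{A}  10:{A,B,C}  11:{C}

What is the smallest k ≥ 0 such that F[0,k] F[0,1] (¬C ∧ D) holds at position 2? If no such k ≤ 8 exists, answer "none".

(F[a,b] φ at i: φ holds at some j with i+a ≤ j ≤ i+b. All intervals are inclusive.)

Scan j = 2,3,… for F[0,1] (¬C ∧ D):
  j=2: fails
  j=3: fails
  j=4: fails
  j=5: holds
First hit at j=5, so smallest k = 5-2 = 3.

3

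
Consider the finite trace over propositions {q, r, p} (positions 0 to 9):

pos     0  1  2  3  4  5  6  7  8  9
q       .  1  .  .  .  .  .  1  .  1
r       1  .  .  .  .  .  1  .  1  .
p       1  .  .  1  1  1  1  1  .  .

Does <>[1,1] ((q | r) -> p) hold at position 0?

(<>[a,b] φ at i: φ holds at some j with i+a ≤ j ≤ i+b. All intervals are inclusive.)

Check ((q | r) -> p) at each j in [1,1]:
  j=1: false
No position in the window satisfies it → formula fails.

Does not hold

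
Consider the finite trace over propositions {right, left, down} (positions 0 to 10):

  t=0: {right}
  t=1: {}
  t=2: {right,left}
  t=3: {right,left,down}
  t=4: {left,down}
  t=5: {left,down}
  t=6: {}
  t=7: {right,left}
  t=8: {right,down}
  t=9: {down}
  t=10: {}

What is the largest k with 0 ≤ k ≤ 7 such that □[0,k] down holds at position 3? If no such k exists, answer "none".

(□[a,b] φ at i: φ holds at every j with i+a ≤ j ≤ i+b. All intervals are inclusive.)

2

down must hold from j=3 onward; find where it first fails.
  j=3: holds
  j=4: holds
  j=5: holds
  j=6: fails
Holds on [3,5], so largest k = 2.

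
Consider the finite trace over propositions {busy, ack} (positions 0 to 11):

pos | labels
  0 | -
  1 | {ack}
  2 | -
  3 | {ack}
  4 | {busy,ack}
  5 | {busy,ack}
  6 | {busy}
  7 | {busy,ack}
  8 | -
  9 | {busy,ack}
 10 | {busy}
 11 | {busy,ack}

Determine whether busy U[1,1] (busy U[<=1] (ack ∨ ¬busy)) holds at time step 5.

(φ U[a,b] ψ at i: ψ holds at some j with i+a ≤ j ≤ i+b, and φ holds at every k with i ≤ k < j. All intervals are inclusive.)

Need some j in [6,6] with (busy U[<=1] (ack ∨ ¬busy)), and busy at every k in [5,j-1].
  j=6: (busy U[<=1] (ack ∨ ¬busy)) holds; busy holds at every k in [5,5] → satisfied.

Holds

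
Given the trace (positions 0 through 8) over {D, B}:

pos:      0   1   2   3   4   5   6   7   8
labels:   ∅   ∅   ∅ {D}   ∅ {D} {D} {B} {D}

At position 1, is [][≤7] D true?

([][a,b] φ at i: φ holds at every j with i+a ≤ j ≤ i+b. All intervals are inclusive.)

Check D at every j in [1,8]:
  j=1: false
  j=2: false
  j=3: true
  j=4: false
  j=5: true
  j=6: true
  j=7: false
  j=8: true
Fails at j=1 → formula fails.

No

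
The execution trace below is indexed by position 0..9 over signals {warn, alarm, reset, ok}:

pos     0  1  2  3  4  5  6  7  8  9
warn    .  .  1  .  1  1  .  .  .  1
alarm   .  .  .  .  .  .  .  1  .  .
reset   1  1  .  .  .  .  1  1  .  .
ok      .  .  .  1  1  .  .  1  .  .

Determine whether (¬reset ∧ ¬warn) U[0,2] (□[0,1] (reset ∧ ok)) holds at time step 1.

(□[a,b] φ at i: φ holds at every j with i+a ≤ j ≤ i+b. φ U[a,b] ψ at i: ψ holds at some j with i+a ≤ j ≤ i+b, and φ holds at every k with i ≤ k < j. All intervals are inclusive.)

No

Need some j in [1,3] with □[0,1] (reset ∧ ok), and (¬reset ∧ ¬warn) at every k in [1,j-1].
  j=1: □[0,1] (reset ∧ ok) — fails at 1.
  j=2: □[0,1] (reset ∧ ok) — fails at 2.
  j=3: □[0,1] (reset ∧ ok) — fails at 3.
No j in the window works → until fails.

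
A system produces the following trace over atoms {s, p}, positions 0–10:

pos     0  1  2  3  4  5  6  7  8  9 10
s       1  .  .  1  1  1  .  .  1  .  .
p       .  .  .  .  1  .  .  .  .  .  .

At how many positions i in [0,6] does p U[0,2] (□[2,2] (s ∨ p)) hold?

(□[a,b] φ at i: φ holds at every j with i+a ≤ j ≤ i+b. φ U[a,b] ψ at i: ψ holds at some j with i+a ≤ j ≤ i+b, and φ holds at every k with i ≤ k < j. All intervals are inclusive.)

Evaluate at each i in [0,6]:
  i=0: ✗ (lhs fails at k=0 before rhs at j=1)
  i=1: ✓ (rhs at j=1)
  i=2: ✓ (rhs at j=2)
  i=3: ✓ (rhs at j=3)
  i=4: ✗ (lhs fails at k=5 before rhs at j=6)
  i=5: ✗ (lhs fails at k=5 before rhs at j=6)
  i=6: ✓ (rhs at j=6)
Positions where it holds: {1, 2, 3, 6} → 4.

4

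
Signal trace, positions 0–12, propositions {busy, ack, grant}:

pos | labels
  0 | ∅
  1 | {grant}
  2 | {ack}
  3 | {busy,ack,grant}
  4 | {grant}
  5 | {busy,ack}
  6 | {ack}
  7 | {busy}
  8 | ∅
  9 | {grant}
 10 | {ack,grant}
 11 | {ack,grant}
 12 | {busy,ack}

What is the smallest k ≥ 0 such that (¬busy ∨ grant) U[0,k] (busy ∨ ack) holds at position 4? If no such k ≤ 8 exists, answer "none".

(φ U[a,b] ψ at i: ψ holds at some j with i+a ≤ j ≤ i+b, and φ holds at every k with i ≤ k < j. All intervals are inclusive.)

Need earliest j ≥ 4 with (busy ∨ ack), and (¬busy ∨ grant) at every k in [4,j-1].
  j=4: rhs fails.
  j=5: rhs holds; lhs holds on [4,4]. k = 1.

1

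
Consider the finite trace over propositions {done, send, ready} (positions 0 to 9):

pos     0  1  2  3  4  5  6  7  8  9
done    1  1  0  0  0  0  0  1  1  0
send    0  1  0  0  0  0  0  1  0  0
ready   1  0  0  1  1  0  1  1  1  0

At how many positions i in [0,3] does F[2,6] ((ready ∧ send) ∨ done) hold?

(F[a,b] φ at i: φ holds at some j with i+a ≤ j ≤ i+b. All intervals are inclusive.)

Evaluate at each i in [0,3]:
  i=0: ✗ (none in [2,6])
  i=1: ✓ (witness j=7)
  i=2: ✓ (witness j=7)
  i=3: ✓ (witness j=7)
Positions where it holds: {1, 2, 3} → 3.

3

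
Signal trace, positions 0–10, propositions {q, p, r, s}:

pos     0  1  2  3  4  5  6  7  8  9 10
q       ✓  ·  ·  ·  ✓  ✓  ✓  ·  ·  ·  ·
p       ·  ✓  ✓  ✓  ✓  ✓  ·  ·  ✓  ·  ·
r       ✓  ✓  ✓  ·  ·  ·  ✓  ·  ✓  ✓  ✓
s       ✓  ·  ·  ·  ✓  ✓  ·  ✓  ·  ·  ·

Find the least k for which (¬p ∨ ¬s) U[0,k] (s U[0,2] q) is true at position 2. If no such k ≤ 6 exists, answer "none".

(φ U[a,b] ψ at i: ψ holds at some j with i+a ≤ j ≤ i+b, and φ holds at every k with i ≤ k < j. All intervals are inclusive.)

2

Need earliest j ≥ 2 with (s U[0,2] q), and (¬p ∨ ¬s) at every k in [2,j-1].
  j=2: rhs fails.
  j=3: rhs fails.
  j=4: rhs holds; lhs holds on [2,3]. k = 2.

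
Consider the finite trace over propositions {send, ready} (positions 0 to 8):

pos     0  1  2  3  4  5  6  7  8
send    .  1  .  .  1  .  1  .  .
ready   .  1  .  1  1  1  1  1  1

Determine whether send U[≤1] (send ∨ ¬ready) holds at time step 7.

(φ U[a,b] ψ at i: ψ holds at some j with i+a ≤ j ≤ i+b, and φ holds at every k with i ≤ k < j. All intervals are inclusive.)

Need some j in [7,8] with (send ∨ ¬ready), and send at every k in [7,j-1].
  j=7: (send ∨ ¬ready) false.
  j=8: (send ∨ ¬ready) false.
No j in the window works → until fails.

No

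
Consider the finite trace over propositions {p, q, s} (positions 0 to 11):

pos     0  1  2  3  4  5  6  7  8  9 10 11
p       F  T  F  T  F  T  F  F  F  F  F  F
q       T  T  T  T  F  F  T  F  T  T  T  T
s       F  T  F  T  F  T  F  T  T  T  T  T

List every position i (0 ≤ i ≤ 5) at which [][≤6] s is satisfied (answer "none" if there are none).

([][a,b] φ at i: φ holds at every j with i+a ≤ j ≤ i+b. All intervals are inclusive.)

Evaluate at each i in [0,5]:
  i=0: ✗ (fails at j=0)
  i=1: ✗ (fails at j=2)
  i=2: ✗ (fails at j=2)
  i=3: ✗ (fails at j=4)
  i=4: ✗ (fails at j=4)
  i=5: ✗ (fails at j=6)

none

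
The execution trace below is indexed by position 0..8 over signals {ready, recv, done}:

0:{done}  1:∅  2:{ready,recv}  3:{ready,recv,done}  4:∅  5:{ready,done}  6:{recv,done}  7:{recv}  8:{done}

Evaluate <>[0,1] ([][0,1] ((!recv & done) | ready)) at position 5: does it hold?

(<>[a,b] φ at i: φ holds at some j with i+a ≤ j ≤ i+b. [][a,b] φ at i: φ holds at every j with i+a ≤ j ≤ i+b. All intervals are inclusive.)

No

Check [][0,1] ((!recv & done) | ready) at each j in [5,6]:
  j=5: fails at 6
  j=6: fails at 6
No position in the window satisfies it → formula fails.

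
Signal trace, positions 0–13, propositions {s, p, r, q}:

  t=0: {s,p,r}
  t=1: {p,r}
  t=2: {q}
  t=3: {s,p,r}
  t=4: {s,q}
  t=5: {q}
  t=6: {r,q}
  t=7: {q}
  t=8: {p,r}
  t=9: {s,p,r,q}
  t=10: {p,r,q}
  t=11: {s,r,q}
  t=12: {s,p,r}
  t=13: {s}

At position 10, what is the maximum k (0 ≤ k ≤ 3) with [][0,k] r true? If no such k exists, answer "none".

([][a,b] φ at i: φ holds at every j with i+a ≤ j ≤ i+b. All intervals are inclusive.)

2

r must hold from j=10 onward; find where it first fails.
  j=10: holds
  j=11: holds
  j=12: holds
  j=13: fails
Holds on [10,12], so largest k = 2.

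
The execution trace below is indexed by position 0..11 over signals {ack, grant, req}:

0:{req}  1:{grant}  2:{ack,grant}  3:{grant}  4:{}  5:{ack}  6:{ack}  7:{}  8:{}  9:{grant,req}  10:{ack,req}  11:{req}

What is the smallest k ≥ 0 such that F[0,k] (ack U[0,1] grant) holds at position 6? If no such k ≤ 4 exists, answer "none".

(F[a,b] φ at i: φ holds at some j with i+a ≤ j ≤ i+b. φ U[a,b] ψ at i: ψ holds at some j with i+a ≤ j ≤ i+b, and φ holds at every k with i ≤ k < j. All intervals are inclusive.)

Scan j = 6,7,… for (ack U[0,1] grant):
  j=6: fails
  j=7: fails
  j=8: fails
  j=9: holds
First hit at j=9, so smallest k = 9-6 = 3.

3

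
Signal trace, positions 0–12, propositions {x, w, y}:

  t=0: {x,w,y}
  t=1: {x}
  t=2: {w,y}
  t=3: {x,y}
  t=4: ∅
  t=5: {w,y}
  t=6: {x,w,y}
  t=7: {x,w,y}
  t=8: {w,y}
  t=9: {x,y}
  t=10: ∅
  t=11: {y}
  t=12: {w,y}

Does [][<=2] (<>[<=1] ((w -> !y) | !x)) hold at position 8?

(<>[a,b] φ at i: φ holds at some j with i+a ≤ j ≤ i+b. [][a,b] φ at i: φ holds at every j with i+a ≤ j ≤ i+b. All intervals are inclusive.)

Check <>[<=1] ((w -> !y) | !x) at every j in [8,10]:
  j=8: holds (witness at 8)
  j=9: holds (witness at 9)
  j=10: holds (witness at 10)
All positions satisfy it → formula holds.

Holds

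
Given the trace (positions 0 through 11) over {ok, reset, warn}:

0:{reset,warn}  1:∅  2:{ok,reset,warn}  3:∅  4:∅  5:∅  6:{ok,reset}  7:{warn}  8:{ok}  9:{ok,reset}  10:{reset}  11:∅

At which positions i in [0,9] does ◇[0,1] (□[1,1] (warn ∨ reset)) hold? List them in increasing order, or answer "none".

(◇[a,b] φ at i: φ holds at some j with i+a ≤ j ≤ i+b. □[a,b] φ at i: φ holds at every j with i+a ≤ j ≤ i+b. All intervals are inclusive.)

Evaluate at each i in [0,9]:
  i=0: ✓ (witness j=1)
  i=1: ✓ (witness j=1)
  i=2: ✗ (none in [2,3])
  i=3: ✗ (none in [3,4])
  i=4: ✓ (witness j=5)
  i=5: ✓ (witness j=5)
  i=6: ✓ (witness j=6)
  i=7: ✓ (witness j=8)
  i=8: ✓ (witness j=8)
  i=9: ✓ (witness j=9)

0, 1, 4, 5, 6, 7, 8, 9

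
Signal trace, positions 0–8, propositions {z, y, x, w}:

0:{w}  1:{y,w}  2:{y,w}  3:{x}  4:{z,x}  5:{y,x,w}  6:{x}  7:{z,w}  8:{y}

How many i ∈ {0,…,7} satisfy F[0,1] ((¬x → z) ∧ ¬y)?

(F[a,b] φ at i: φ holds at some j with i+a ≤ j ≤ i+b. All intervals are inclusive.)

Evaluate at each i in [0,7]:
  i=0: ✗ (none in [0,1])
  i=1: ✗ (none in [1,2])
  i=2: ✓ (witness j=3)
  i=3: ✓ (witness j=3)
  i=4: ✓ (witness j=4)
  i=5: ✓ (witness j=6)
  i=6: ✓ (witness j=6)
  i=7: ✓ (witness j=7)
Positions where it holds: {2, 3, 4, 5, 6, 7} → 6.

6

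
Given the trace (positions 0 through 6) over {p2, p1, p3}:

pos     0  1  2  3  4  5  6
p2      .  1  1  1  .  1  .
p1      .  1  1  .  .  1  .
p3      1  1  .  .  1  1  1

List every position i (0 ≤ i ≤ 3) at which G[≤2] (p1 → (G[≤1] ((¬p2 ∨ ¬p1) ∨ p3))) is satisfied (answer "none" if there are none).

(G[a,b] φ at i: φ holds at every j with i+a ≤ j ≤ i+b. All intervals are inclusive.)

Evaluate at each i in [0,3]:
  i=0: ✗ (fails at j=1)
  i=1: ✗ (fails at j=1)
  i=2: ✗ (fails at j=2)
  i=3: ✓ (all of [3,5])

3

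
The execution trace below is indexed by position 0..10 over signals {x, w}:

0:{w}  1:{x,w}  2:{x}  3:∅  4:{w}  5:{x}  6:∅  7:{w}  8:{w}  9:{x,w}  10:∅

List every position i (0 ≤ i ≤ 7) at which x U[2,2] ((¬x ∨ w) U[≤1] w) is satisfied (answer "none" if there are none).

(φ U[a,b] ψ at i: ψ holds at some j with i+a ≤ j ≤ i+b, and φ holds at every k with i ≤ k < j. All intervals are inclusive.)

Evaluate at each i in [0,7]:
  i=0: ✗ (no rhs in [2,2])
  i=1: ✓ (rhs at j=3; lhs holds on [1,2])
  i=2: ✗ (lhs fails at k=3 before rhs at j=4)
  i=3: ✗ (no rhs in [5,5])
  i=4: ✗ (lhs fails at k=4 before rhs at j=6)
  i=5: ✗ (lhs fails at k=6 before rhs at j=7)
  i=6: ✗ (lhs fails at k=6 before rhs at j=8)
  i=7: ✗ (lhs fails at k=7 before rhs at j=9)

1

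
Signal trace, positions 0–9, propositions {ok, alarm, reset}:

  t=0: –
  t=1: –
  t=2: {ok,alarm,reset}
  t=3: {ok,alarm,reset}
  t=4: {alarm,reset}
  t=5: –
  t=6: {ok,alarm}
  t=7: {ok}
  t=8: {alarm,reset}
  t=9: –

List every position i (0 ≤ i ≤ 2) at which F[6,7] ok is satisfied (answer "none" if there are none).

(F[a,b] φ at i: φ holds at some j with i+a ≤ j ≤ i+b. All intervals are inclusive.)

0, 1

Evaluate at each i in [0,2]:
  i=0: ✓ (witness j=6)
  i=1: ✓ (witness j=7)
  i=2: ✗ (none in [8,9])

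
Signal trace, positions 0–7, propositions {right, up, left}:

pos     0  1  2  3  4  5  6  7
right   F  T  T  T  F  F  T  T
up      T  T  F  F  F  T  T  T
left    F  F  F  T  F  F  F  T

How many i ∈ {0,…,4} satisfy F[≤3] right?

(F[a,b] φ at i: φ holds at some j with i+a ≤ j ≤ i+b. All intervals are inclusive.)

5

Evaluate at each i in [0,4]:
  i=0: ✓ (witness j=1)
  i=1: ✓ (witness j=1)
  i=2: ✓ (witness j=2)
  i=3: ✓ (witness j=3)
  i=4: ✓ (witness j=6)
Positions where it holds: {0, 1, 2, 3, 4} → 5.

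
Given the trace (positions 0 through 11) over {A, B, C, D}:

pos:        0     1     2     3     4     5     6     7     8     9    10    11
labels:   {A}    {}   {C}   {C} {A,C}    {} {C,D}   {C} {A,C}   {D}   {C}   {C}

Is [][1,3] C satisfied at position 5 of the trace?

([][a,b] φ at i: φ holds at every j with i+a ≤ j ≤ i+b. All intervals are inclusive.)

Check C at every j in [6,8]:
  j=6: true
  j=7: true
  j=8: true
All positions satisfy it → formula holds.

Yes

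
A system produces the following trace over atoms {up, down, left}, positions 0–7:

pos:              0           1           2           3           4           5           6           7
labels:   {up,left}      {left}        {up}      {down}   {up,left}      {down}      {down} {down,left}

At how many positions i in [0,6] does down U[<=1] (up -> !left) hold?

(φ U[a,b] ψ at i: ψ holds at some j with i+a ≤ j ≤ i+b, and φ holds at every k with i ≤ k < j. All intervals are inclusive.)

5

Evaluate at each i in [0,6]:
  i=0: ✗ (lhs fails at k=0 before rhs at j=1)
  i=1: ✓ (rhs at j=1)
  i=2: ✓ (rhs at j=2)
  i=3: ✓ (rhs at j=3)
  i=4: ✗ (lhs fails at k=4 before rhs at j=5)
  i=5: ✓ (rhs at j=5)
  i=6: ✓ (rhs at j=6)
Positions where it holds: {1, 2, 3, 5, 6} → 5.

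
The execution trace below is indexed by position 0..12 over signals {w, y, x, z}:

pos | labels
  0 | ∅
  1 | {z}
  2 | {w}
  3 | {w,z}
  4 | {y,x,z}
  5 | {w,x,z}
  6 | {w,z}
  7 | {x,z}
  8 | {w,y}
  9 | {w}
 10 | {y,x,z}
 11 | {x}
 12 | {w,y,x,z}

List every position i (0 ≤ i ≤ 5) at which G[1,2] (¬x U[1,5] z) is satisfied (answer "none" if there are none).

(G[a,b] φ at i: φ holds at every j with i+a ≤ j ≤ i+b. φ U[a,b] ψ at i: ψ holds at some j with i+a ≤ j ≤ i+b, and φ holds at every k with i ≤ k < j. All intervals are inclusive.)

0, 1

Evaluate at each i in [0,5]:
  i=0: ✓ (all of [1,2])
  i=1: ✓ (all of [2,3])
  i=2: ✗ (fails at j=4)
  i=3: ✗ (fails at j=4)
  i=4: ✗ (fails at j=5)
  i=5: ✗ (fails at j=7)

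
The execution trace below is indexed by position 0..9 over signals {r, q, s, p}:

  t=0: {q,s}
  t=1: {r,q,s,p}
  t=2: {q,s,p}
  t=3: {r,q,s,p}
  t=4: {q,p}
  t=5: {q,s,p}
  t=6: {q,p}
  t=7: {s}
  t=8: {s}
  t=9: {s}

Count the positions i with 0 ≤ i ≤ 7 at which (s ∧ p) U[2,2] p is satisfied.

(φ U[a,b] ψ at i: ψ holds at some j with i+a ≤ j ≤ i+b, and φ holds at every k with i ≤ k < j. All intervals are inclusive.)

2

Evaluate at each i in [0,7]:
  i=0: ✗ (lhs fails at k=0 before rhs at j=2)
  i=1: ✓ (rhs at j=3; lhs holds on [1,2])
  i=2: ✓ (rhs at j=4; lhs holds on [2,3])
  i=3: ✗ (lhs fails at k=4 before rhs at j=5)
  i=4: ✗ (lhs fails at k=4 before rhs at j=6)
  i=5: ✗ (no rhs in [7,7])
  i=6: ✗ (no rhs in [8,8])
  i=7: ✗ (no rhs in [9,9])
Positions where it holds: {1, 2} → 2.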